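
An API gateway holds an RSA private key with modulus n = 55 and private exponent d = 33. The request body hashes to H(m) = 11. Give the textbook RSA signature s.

11

(H(m))^33 mod 55 = 11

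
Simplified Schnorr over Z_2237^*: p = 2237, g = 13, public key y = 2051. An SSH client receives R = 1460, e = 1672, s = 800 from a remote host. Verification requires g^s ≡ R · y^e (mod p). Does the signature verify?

does not verify

g^s mod p:
Squares mod 2237: 13^1≡13, 13^2≡169, 13^4≡1717, 13^8≡1960, 13^16≡671, 13^32≡604, 13^64≡185, 13^128≡670, 13^256≡1500, 13^512≡1815
800 = 512 + 256 + 32, so 13^800 ≡ 1815·1500·604 ≡ 381 (mod 2237)
R · y^e mod p:
Squares mod 2237: 2051^1≡2051, 2051^2≡1041, 2051^4≡973, 2051^8≡478, 2051^16≡310, 2051^32≡2146, 2051^64≡1570, 2051^128≡1963, 2051^256≡1255, 2051^512≡177, 2051^1024≡11
1672 = 1024 + 512 + 128 + 8, so 2051^1672 ≡ 11·177·1963·478 ≡ 2094 (mod 2237)
1460·2094 = 3057240 ≡ 1498 (mod 2237)
381 ≠ 1498; the check fails.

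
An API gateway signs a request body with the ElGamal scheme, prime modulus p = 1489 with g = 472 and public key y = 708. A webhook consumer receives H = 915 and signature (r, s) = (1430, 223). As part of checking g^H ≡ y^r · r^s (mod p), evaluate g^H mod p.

793

472^2 = 222784 ≡ 923
472^4 ≡ 923^2 = 851929 ≡ 221
472^8 ≡ 221^2 = 48841 ≡ 1193
472^16 ≡ 1193^2 = 1423249 ≡ 1254
472^32 ≡ 1254^2 = 1572516 ≡ 132
472^64 ≡ 132^2 = 17424 ≡ 1045
472^128 ≡ 1045^2 = 1092025 ≡ 588
472^256 ≡ 588^2 = 345744 ≡ 296
472^512 ≡ 296^2 = 87616 ≡ 1254
915 = 512 + 256 + 128 + 16 + 2 + 1, so 472^915 ≡ 1254·296·588·1254·923·472 ≡ 793 (mod 1489)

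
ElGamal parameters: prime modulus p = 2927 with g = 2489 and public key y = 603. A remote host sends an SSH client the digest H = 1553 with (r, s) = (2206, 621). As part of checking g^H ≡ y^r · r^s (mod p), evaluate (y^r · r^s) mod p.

Squares mod 2927: 603^1≡603, 603^2≡661, 603^4≡798, 603^8≡1645, 603^16≡1477, 603^32≡914, 603^64≡1201, 603^128≡2317, 603^256≡371, 603^512≡72, 603^1024≡2257, 603^2048≡1069
2206 = 2048 + 128 + 16 + 8 + 4 + 2, so 603^2206 ≡ 1069·2317·1477·1645·798·661 ≡ 319 (mod 2927)
Squares mod 2927: 2206^1≡2206, 2206^2≡1762, 2206^4≡2024, 2206^8≡1703, 2206^16≡2479, 2206^32≡1668, 2206^64≡1574, 2206^128≡1234, 2206^256≡716, 2206^512≡431
621 = 512 + 64 + 32 + 8 + 4 + 1, so 2206^621 ≡ 431·1574·1668·1703·2024·2206 ≡ 1979 (mod 2927)
y^r · r^s ≡ 319·1979 = 631301 ≡ 1996 (mod 2927)

1996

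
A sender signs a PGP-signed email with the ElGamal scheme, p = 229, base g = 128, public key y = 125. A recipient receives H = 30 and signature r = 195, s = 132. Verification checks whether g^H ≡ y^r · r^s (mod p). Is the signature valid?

Left side g^H mod p:
Squares mod 229: 128^1≡128, 128^2≡125, 128^4≡53, 128^8≡61, 128^16≡57
30 = 16 + 8 + 4 + 2, so 128^30 ≡ 57·61·53·125 ≡ 15 (mod 229)
Right side y^r · r^s mod p:
Squares mod 229: 125^1≡125, 125^2≡53, 125^4≡61, 125^8≡57, 125^16≡43, 125^32≡17, 125^64≡60, 125^128≡165
195 = 128 + 64 + 2 + 1, so 125^195 ≡ 165·60·53·125 ≡ 68 (mod 229)
Squares mod 229: 195^1≡195, 195^2≡11, 195^4≡121, 195^8≡214, 195^16≡225, 195^32≡16, 195^64≡27, 195^128≡42
132 = 128 + 4, so 195^132 ≡ 42·121 ≡ 44 (mod 229)
68·44 = 2992 ≡ 15 (mod 229)
15 ≡ 15 (mod 229), so the signature is genuine.

valid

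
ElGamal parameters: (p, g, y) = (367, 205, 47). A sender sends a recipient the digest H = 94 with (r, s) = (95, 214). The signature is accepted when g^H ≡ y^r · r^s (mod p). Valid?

no

Left side g^H mod p:
Squares mod 367: 205^1≡205, 205^2≡187, 205^4≡104, 205^8≡173, 205^16≡202, 205^32≡67, 205^64≡85
94 = 64 + 16 + 8 + 4 + 2, so 205^94 ≡ 85·202·173·104·187 ≡ 264 (mod 367)
Right side y^r · r^s mod p:
Squares mod 367: 47^1≡47, 47^2≡7, 47^4≡49, 47^8≡199, 47^16≡332, 47^32≡124, 47^64≡329
95 = 64 + 16 + 8 + 4 + 2 + 1, so 47^95 ≡ 329·332·199·49·7·47 ≡ 134 (mod 367)
Squares mod 367: 95^1≡95, 95^2≡217, 95^4≡113, 95^8≡291, 95^16≡271, 95^32≡41, 95^64≡213, 95^128≡228
214 = 128 + 64 + 16 + 4 + 2, so 95^214 ≡ 228·213·271·113·217 ≡ 182 (mod 367)
134·182 = 24388 ≡ 166 (mod 367)
264 ≠ 166, so verification fails.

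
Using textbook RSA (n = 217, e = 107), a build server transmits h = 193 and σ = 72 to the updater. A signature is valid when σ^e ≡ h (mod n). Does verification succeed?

passes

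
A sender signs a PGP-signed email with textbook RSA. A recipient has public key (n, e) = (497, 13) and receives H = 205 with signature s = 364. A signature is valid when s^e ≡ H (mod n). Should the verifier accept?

reject

s^2 ≡ 364^2 = 132496 ≡ 294
s^4 ≡ 294^2 = 86436 ≡ 455
s^8 ≡ 455^2 = 207025 ≡ 273
13 = 8 + 4 + 1, so s^13 ≡ 273·455·364 ≡ 182 (mod 497)
s^13 mod 497 = 182, but H = 205.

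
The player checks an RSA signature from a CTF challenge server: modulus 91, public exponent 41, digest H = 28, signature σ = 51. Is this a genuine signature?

forged

σ^2 ≡ 51^2 = 2601 ≡ 53
σ^4 ≡ 53^2 = 2809 ≡ 79
σ^8 ≡ 79^2 = 6241 ≡ 53
σ^16 ≡ 53^2 = 2809 ≡ 79
σ^32 ≡ 79^2 = 6241 ≡ 53
41 = 32 + 8 + 1, so σ^41 ≡ 53·53·51 ≡ 25 (mod 91)
25 ≠ 28, so verification fails.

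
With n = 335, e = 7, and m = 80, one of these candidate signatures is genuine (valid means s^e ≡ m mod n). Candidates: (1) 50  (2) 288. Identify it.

Candidate 1: Squares mod 335: 50^1≡50, 50^2≡155, 50^4≡240; 7 = 4 + 2 + 1, so 50^7 ≡ 240·155·50 ≡ 80 (mod 335)
  → matches m = 80
Candidate 2: Squares mod 335: 288^1≡288, 288^2≡199, 288^4≡71; 7 = 4 + 2 + 1, so 288^7 ≡ 71·199·288 ≡ 242 (mod 335)

1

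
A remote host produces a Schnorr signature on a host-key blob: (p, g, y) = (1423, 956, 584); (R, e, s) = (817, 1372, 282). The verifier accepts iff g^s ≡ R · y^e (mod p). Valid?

g^s mod p:
956^2 = 913936 ≡ 370
956^4 ≡ 370^2 = 136900 ≡ 292
956^8 ≡ 292^2 = 85264 ≡ 1307
956^16 ≡ 1307^2 = 1708249 ≡ 649
956^32 ≡ 649^2 = 421201 ≡ 1416
956^64 ≡ 1416^2 = 2005056 ≡ 49
956^128 ≡ 49^2 = 2401 ≡ 978
956^256 ≡ 978^2 = 956484 ≡ 228
282 = 256 + 16 + 8 + 2, so 956^282 ≡ 228·649·1307·370 ≡ 331 (mod 1423)
R · y^e mod p:
584^2 = 341056 ≡ 959
584^4 ≡ 959^2 = 919681 ≡ 423
584^8 ≡ 423^2 = 178929 ≡ 1054
584^16 ≡ 1054^2 = 1110916 ≡ 976
584^32 ≡ 976^2 = 952576 ≡ 589
584^64 ≡ 589^2 = 346921 ≡ 1132
584^128 ≡ 1132^2 = 1281424 ≡ 724
584^256 ≡ 724^2 = 524176 ≡ 512
584^512 ≡ 512^2 = 262144 ≡ 312
584^1024 ≡ 312^2 = 97344 ≡ 580
1372 = 1024 + 256 + 64 + 16 + 8 + 4, so 584^1372 ≡ 580·512·1132·976·1054·423 ≡ 100 (mod 1423)
817·100 = 81700 ≡ 589 (mod 1423)
331 ≠ 589; the check fails.

no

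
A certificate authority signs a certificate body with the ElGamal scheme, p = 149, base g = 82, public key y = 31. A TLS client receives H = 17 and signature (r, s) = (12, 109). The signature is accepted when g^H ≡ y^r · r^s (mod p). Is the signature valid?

invalid

Left side g^H mod p:
Squares mod 149: 82^1≡82, 82^2≡19, 82^4≡63, 82^8≡95, 82^16≡85
17 = 16 + 1, so 82^17 ≡ 85·82 ≡ 116 (mod 149)
Right side y^r · r^s mod p:
Squares mod 149: 31^1≡31, 31^2≡67, 31^4≡19, 31^8≡63
12 = 8 + 4, so 31^12 ≡ 63·19 ≡ 5 (mod 149)
Squares mod 149: 12^1≡12, 12^2≡144, 12^4≡25, 12^8≡29, 12^16≡96, 12^32≡127, 12^64≡37
109 = 64 + 32 + 8 + 4 + 1, so 12^109 ≡ 37·127·29·25·12 ≡ 21 (mod 149)
5·21 = 105 ≡ 105 (mod 149)
116 ≠ 105, so verification fails.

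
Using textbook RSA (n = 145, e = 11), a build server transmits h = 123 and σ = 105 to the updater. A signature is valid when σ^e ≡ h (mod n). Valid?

no

Squares mod 145: σ^1≡105, σ^2≡5, σ^4≡25, σ^8≡45
11 = 8 + 2 + 1, so σ^11 ≡ 45·5·105 ≡ 135 (mod 145)
The recovered value 135 does not match the digest 123.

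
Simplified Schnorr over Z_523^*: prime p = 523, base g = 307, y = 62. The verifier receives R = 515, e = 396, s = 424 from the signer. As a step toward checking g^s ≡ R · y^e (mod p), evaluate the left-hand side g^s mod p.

307^2 = 94249 ≡ 109
307^4 ≡ 109^2 = 11881 ≡ 375
307^8 ≡ 375^2 = 140625 ≡ 461
307^16 ≡ 461^2 = 212521 ≡ 183
307^32 ≡ 183^2 = 33489 ≡ 17
307^64 ≡ 17^2 = 289
307^128 ≡ 289^2 = 83521 ≡ 364
307^256 ≡ 364^2 = 132496 ≡ 177
424 = 256 + 128 + 32 + 8, so 307^424 ≡ 177·364·17·461 ≡ 254 (mod 523)

254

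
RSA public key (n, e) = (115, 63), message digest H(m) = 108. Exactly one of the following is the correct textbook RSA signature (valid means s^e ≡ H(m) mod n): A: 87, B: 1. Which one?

Candidate A: Squares mod 115: 87^1≡87, 87^2≡94, 87^4≡96, 87^8≡16, 87^16≡26, 87^32≡101; 63 = 32 + 16 + 8 + 4 + 2 + 1, so 87^63 ≡ 101·26·16·96·94·87 ≡ 108 (mod 115)
  → matches H(m) = 108
Candidate B: Squares mod 115: 1^1≡1, 1^2≡1, 1^4≡1, 1^8≡1, 1^16≡1, 1^32≡1; 63 = 32 + 16 + 8 + 4 + 2 + 1, so 1^63 ≡ 1·1·1·1·1·1 ≡ 1 (mod 115)

A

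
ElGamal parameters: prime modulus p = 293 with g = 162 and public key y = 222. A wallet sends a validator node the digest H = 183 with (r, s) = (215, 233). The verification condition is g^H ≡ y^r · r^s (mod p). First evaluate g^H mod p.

214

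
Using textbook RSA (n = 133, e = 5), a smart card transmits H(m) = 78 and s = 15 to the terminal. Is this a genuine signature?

genuine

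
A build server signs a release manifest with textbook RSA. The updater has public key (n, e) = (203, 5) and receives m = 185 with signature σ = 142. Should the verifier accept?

reject

Squares mod 203: σ^1≡142, σ^2≡67, σ^4≡23
5 = 4 + 1, so σ^5 ≡ 23·142 ≡ 18 (mod 203)
18 ≠ 185, so verification fails.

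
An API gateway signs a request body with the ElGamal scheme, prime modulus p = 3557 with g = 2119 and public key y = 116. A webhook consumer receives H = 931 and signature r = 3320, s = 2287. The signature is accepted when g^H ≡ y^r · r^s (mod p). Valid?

yes

Left side g^H mod p:
2119^2 = 4490161 ≡ 1227
2119^4 ≡ 1227^2 = 1505529 ≡ 918
2119^8 ≡ 918^2 = 842724 ≡ 3272
2119^16 ≡ 3272^2 = 10705984 ≡ 2971
2119^32 ≡ 2971^2 = 8826841 ≡ 1924
2119^64 ≡ 1924^2 = 3701776 ≡ 2496
2119^128 ≡ 2496^2 = 6230016 ≡ 1709
2119^256 ≡ 1709^2 = 2920681 ≡ 384
2119^512 ≡ 384^2 = 147456 ≡ 1619
931 = 512 + 256 + 128 + 32 + 2 + 1, so 2119^931 ≡ 1619·384·1709·1924·1227·2119 ≡ 1116 (mod 3557)
Right side y^r · r^s mod p:
116^2 = 13456 ≡ 2785
116^4 ≡ 2785^2 = 7756225 ≡ 1965
116^8 ≡ 1965^2 = 3861225 ≡ 1880
116^16 ≡ 1880^2 = 3534400 ≡ 2299
116^32 ≡ 2299^2 = 5285401 ≡ 3256
116^64 ≡ 3256^2 = 10601536 ≡ 1676
116^128 ≡ 1676^2 = 2808976 ≡ 2503
116^256 ≡ 2503^2 = 6265009 ≡ 1132
116^512 ≡ 1132^2 = 1281424 ≡ 904
116^1024 ≡ 904^2 = 817216 ≡ 2663
116^2048 ≡ 2663^2 = 7091569 ≡ 2468
3320 = 2048 + 1024 + 128 + 64 + 32 + 16 + 8, so 116^3320 ≡ 2468·2663·2503·1676·3256·2299·1880 ≡ 638 (mod 3557)
3320^2 = 11022400 ≡ 2814
3320^4 ≡ 2814^2 = 7918596 ≡ 714
3320^8 ≡ 714^2 = 509796 ≡ 1145
3320^16 ≡ 1145^2 = 1311025 ≡ 2049
3320^32 ≡ 2049^2 = 4198401 ≡ 1141
3320^64 ≡ 1141^2 = 1301881 ≡ 19
3320^128 ≡ 19^2 = 361
3320^256 ≡ 361^2 = 130321 ≡ 2269
3320^512 ≡ 2269^2 = 5148361 ≡ 1382
3320^1024 ≡ 1382^2 = 1909924 ≡ 3372
3320^2048 ≡ 3372^2 = 11370384 ≡ 2212
2287 = 2048 + 128 + 64 + 32 + 8 + 4 + 2 + 1, so 3320^2287 ≡ 2212·361·19·1141·1145·714·2814·3320 ≡ 1206 (mod 3557)
638·1206 = 769428 ≡ 1116 (mod 3557)
1116 ≡ 1116 (mod 3557), so the signature is genuine.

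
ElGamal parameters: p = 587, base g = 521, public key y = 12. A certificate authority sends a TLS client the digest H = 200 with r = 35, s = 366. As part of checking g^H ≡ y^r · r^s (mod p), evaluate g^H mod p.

521^2 = 271441 ≡ 247
521^4 ≡ 247^2 = 61009 ≡ 548
521^8 ≡ 548^2 = 300304 ≡ 347
521^16 ≡ 347^2 = 120409 ≡ 74
521^32 ≡ 74^2 = 5476 ≡ 193
521^64 ≡ 193^2 = 37249 ≡ 268
521^128 ≡ 268^2 = 71824 ≡ 210
200 = 128 + 64 + 8, so 521^200 ≡ 210·268·347 ≡ 257 (mod 587)

257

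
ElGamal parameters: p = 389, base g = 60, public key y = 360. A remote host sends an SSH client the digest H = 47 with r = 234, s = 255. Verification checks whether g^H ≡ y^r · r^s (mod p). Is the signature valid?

Left side g^H mod p:
Squares mod 389: 60^1≡60, 60^2≡99, 60^4≡76, 60^8≡330, 60^16≡369, 60^32≡11
47 = 32 + 8 + 4 + 2 + 1, so 60^47 ≡ 11·330·76·99·60 ≡ 126 (mod 389)
Right side y^r · r^s mod p:
Squares mod 389: 360^1≡360, 360^2≡63, 360^4≡79, 360^8≡17, 360^16≡289, 360^32≡275, 360^64≡159, 360^128≡385
234 = 128 + 64 + 32 + 8 + 2, so 360^234 ≡ 385·159·275·17·63 ≡ 382 (mod 389)
Squares mod 389: 234^1≡234, 234^2≡296, 234^4≡91, 234^8≡112, 234^16≡96, 234^32≡269, 234^64≡7, 234^128≡49
255 = 128 + 64 + 32 + 16 + 8 + 4 + 2 + 1, so 234^255 ≡ 49·7·269·96·112·91·296·234 ≡ 371 (mod 389)
382·371 = 141722 ≡ 126 (mod 389)
126 ≡ 126 (mod 389), so the signature is genuine.

valid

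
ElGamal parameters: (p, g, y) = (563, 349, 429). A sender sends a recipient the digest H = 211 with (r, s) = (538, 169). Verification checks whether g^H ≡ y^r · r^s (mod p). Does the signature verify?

Left side g^H mod p:
349^2 = 121801 ≡ 193
349^4 ≡ 193^2 = 37249 ≡ 91
349^8 ≡ 91^2 = 8281 ≡ 399
349^16 ≡ 399^2 = 159201 ≡ 435
349^32 ≡ 435^2 = 189225 ≡ 57
349^64 ≡ 57^2 = 3249 ≡ 434
349^128 ≡ 434^2 = 188356 ≡ 314
211 = 128 + 64 + 16 + 2 + 1, so 349^211 ≡ 314·434·435·193·349 ≡ 328 (mod 563)
Right side y^r · r^s mod p:
429^2 = 184041 ≡ 503
429^4 ≡ 503^2 = 253009 ≡ 222
429^8 ≡ 222^2 = 49284 ≡ 303
429^16 ≡ 303^2 = 91809 ≡ 40
429^32 ≡ 40^2 = 1600 ≡ 474
429^64 ≡ 474^2 = 224676 ≡ 39
429^128 ≡ 39^2 = 1521 ≡ 395
429^256 ≡ 395^2 = 156025 ≡ 74
429^512 ≡ 74^2 = 5476 ≡ 409
538 = 512 + 16 + 8 + 2, so 429^538 ≡ 409·40·303·503 ≡ 218 (mod 563)
538^2 = 289444 ≡ 62
538^4 ≡ 62^2 = 3844 ≡ 466
538^8 ≡ 466^2 = 217156 ≡ 401
538^16 ≡ 401^2 = 160801 ≡ 346
538^32 ≡ 346^2 = 119716 ≡ 360
538^64 ≡ 360^2 = 129600 ≡ 110
538^128 ≡ 110^2 = 12100 ≡ 277
169 = 128 + 32 + 8 + 1, so 538^169 ≡ 277·360·401·538 ≡ 202 (mod 563)
218·202 = 44036 ≡ 122 (mod 563)
328 ≠ 122, so verification fails.

does not verify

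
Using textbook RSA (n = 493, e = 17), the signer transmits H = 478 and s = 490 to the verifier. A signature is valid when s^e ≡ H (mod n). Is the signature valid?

invalid

s^2 ≡ 490^2 = 240100 ≡ 9
s^4 ≡ 9^2 = 81
s^8 ≡ 81^2 = 6561 ≡ 152
s^16 ≡ 152^2 = 23104 ≡ 426
17 = 16 + 1, so s^17 ≡ 426·490 ≡ 201 (mod 493)
201 ≠ 478, so verification fails.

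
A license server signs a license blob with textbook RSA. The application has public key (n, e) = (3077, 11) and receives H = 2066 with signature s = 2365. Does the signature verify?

does not verify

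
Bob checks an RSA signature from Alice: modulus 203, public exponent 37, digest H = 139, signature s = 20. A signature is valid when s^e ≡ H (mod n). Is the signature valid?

Squares mod 203: s^1≡20, s^2≡197, s^4≡36, s^8≡78, s^16≡197, s^32≡36
37 = 32 + 4 + 1, so s^37 ≡ 36·36·20 ≡ 139 (mod 203)
s^37 mod 203 = 139 matches H.

valid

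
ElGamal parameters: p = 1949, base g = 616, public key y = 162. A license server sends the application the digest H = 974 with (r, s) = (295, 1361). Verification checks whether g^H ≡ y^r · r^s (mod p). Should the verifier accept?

Left side g^H mod p:
616^2 = 379456 ≡ 1350
616^4 ≡ 1350^2 = 1822500 ≡ 185
616^8 ≡ 185^2 = 34225 ≡ 1092
616^16 ≡ 1092^2 = 1192464 ≡ 1625
616^32 ≡ 1625^2 = 2640625 ≡ 1679
616^64 ≡ 1679^2 = 2819041 ≡ 787
616^128 ≡ 787^2 = 619369 ≡ 1536
616^256 ≡ 1536^2 = 2359296 ≡ 1006
616^512 ≡ 1006^2 = 1012036 ≡ 505
974 = 512 + 256 + 128 + 64 + 8 + 4 + 2, so 616^974 ≡ 505·1006·1536·787·1092·185·1350 ≡ 1948 (mod 1949)
Right side y^r · r^s mod p:
162^2 = 26244 ≡ 907
162^4 ≡ 907^2 = 822649 ≡ 171
162^8 ≡ 171^2 = 29241 ≡ 6
162^16 ≡ 6^2 = 36
162^32 ≡ 36^2 = 1296
162^64 ≡ 1296^2 = 1679616 ≡ 1527
162^128 ≡ 1527^2 = 2331729 ≡ 725
162^256 ≡ 725^2 = 525625 ≡ 1344
295 = 256 + 32 + 4 + 2 + 1, so 162^295 ≡ 1344·1296·171·907·162 ≡ 195 (mod 1949)
295^2 = 87025 ≡ 1269
295^4 ≡ 1269^2 = 1610361 ≡ 487
295^8 ≡ 487^2 = 237169 ≡ 1340
295^16 ≡ 1340^2 = 1795600 ≡ 571
295^32 ≡ 571^2 = 326041 ≡ 558
295^64 ≡ 558^2 = 311364 ≡ 1473
295^128 ≡ 1473^2 = 2169729 ≡ 492
295^256 ≡ 492^2 = 242064 ≡ 388
295^512 ≡ 388^2 = 150544 ≡ 471
295^1024 ≡ 471^2 = 221841 ≡ 1604
1361 = 1024 + 256 + 64 + 16 + 1, so 295^1361 ≡ 1604·388·1473·571·295 ≡ 1939 (mod 1949)
195·1939 = 378105 ≡ 1948 (mod 1949)
1948 ≡ 1948 (mod 1949), so the signature is genuine.

accept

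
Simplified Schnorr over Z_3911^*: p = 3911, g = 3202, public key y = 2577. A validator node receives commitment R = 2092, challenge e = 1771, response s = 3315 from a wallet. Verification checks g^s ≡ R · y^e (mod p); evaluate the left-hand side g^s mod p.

207

3202^2 = 10252804 ≡ 2073
3202^4 ≡ 2073^2 = 4297329 ≡ 3051
3202^8 ≡ 3051^2 = 9308601 ≡ 421
3202^16 ≡ 421^2 = 177241 ≡ 1246
3202^32 ≡ 1246^2 = 1552516 ≡ 3760
3202^64 ≡ 3760^2 = 14137600 ≡ 3246
3202^128 ≡ 3246^2 = 10536516 ≡ 282
3202^256 ≡ 282^2 = 79524 ≡ 1304
3202^512 ≡ 1304^2 = 1700416 ≡ 3042
3202^1024 ≡ 3042^2 = 9253764 ≡ 338
3202^2048 ≡ 338^2 = 114244 ≡ 825
3315 = 2048 + 1024 + 128 + 64 + 32 + 16 + 2 + 1, so 3202^3315 ≡ 825·338·282·3246·3760·1246·2073·3202 ≡ 207 (mod 3911)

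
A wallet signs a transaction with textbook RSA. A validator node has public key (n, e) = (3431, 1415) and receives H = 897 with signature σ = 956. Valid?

Squares mod 3431: σ^1≡956, σ^2≡1290, σ^4≡65, σ^8≡794, σ^16≡2563, σ^32≡2035, σ^64≡8, σ^128≡64, σ^256≡665, σ^512≡3057, σ^1024≡2636
1415 = 1024 + 256 + 128 + 4 + 2 + 1, so σ^1415 ≡ 2636·665·64·65·1290·956 ≡ 897 (mod 3431)
σ^1415 mod 3431 = 897 matches H.

yes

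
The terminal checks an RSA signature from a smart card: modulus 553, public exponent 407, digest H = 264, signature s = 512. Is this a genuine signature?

forged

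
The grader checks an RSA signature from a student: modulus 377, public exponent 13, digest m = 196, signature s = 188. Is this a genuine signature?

forged

s^2 ≡ 188^2 = 35344 ≡ 283
s^4 ≡ 283^2 = 80089 ≡ 165
s^8 ≡ 165^2 = 27225 ≡ 81
13 = 8 + 4 + 1, so s^13 ≡ 81·165·188 ≡ 292 (mod 377)
292 ≠ 196, so verification fails.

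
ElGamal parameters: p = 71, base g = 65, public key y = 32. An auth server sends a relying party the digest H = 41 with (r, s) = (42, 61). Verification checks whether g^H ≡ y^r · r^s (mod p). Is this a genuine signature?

Left side g^H mod p:
65^2 = 4225 ≡ 36
65^4 ≡ 36^2 = 1296 ≡ 18
65^8 ≡ 18^2 = 324 ≡ 40
65^16 ≡ 40^2 = 1600 ≡ 38
65^32 ≡ 38^2 = 1444 ≡ 24
41 = 32 + 8 + 1, so 65^41 ≡ 24·40·65 ≡ 62 (mod 71)
Right side y^r · r^s mod p:
32^2 = 1024 ≡ 30
32^4 ≡ 30^2 = 900 ≡ 48
32^8 ≡ 48^2 = 2304 ≡ 32
32^16 ≡ 32^2 = 1024 ≡ 30
32^32 ≡ 30^2 = 900 ≡ 48
42 = 32 + 8 + 2, so 32^42 ≡ 48·32·30 ≡ 1 (mod 71)
42^2 = 1764 ≡ 60
42^4 ≡ 60^2 = 3600 ≡ 50
42^8 ≡ 50^2 = 2500 ≡ 15
42^16 ≡ 15^2 = 225 ≡ 12
42^32 ≡ 12^2 = 144 ≡ 2
61 = 32 + 16 + 8 + 4 + 1, so 42^61 ≡ 2·12·15·50·42 ≡ 63 (mod 71)
1·63 = 63 ≡ 63 (mod 71)
62 ≠ 63, so verification fails.

forged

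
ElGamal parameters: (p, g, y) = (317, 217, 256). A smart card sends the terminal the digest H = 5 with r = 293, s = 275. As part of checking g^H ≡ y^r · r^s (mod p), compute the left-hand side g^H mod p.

214

Squares mod 317: 217^1≡217, 217^2≡173, 217^4≡131
5 = 4 + 1, so 217^5 ≡ 131·217 ≡ 214 (mod 317)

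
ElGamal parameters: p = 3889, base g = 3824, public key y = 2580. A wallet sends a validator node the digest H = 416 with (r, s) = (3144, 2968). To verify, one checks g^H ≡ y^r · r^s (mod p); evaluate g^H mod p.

1286

3824^416 mod 3889 = 1286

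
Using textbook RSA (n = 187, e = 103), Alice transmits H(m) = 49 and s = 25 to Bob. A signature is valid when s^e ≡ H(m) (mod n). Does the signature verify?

s^2 ≡ 25^2 = 625 ≡ 64
s^4 ≡ 64^2 = 4096 ≡ 169
s^8 ≡ 169^2 = 28561 ≡ 137
s^16 ≡ 137^2 = 18769 ≡ 69
s^32 ≡ 69^2 = 4761 ≡ 86
s^64 ≡ 86^2 = 7396 ≡ 103
103 = 64 + 32 + 4 + 2 + 1, so s^103 ≡ 103·86·169·64·25 ≡ 49 (mod 187)
Since 49 equals the digest 49, verification succeeds.

verifies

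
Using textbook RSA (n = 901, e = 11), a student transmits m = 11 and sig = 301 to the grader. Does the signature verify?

sig^2 ≡ 301^2 = 90601 ≡ 501
sig^4 ≡ 501^2 = 251001 ≡ 523
sig^8 ≡ 523^2 = 273529 ≡ 526
11 = 8 + 2 + 1, so sig^11 ≡ 526·501·301 ≡ 890 (mod 901)
The recovered value 890 does not match the digest 11.

does not verify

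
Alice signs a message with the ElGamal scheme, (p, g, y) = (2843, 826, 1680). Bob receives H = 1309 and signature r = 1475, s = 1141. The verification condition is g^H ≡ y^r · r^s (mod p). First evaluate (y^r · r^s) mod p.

2360

Squares mod 2843: 1680^1≡1680, 1680^2≡2144, 1680^4≡2448, 1680^8≡2503, 1680^16≡1880, 1680^32≡551, 1680^64≡2243, 1680^128≡1782, 1680^256≡2736, 1680^512≡77, 1680^1024≡243
1475 = 1024 + 256 + 128 + 64 + 2 + 1, so 1680^1475 ≡ 243·2736·1782·2243·2144·1680 ≡ 2192 (mod 2843)
Squares mod 2843: 1475^1≡1475, 1475^2≡730, 1475^4≡1259, 1475^8≡1530, 1475^16≡1111, 1475^32≡459, 1475^64≡299, 1475^128≡1268, 1475^256≡1529, 1475^512≡895, 1475^1024≡2142
1141 = 1024 + 64 + 32 + 16 + 4 + 1, so 1475^1141 ≡ 2142·299·459·1111·1259·1475 ≡ 551 (mod 2843)
y^r · r^s ≡ 2192·551 = 1207792 ≡ 2360 (mod 2843)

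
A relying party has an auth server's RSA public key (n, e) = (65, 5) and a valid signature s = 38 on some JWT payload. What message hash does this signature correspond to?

s^2 ≡ 38^2 = 1444 ≡ 14
s^4 ≡ 14^2 = 196 ≡ 1
5 = 4 + 1, so s^5 ≡ 1·38 ≡ 38 (mod 65)

38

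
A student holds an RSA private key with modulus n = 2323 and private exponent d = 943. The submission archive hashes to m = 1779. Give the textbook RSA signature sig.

372

m^2 ≡ 1779^2 = 3164841 ≡ 915
m^4 ≡ 915^2 = 837225 ≡ 945
m^8 ≡ 945^2 = 893025 ≡ 993
m^16 ≡ 993^2 = 986049 ≡ 1097
m^32 ≡ 1097^2 = 1203409 ≡ 95
m^64 ≡ 95^2 = 9025 ≡ 2056
m^128 ≡ 2056^2 = 4227136 ≡ 1599
m^256 ≡ 1599^2 = 2556801 ≡ 1501
m^512 ≡ 1501^2 = 2253001 ≡ 2014
943 = 512 + 256 + 128 + 32 + 8 + 4 + 2 + 1, so m^943 ≡ 2014·1501·1599·95·993·945·915·1779 ≡ 372 (mod 2323)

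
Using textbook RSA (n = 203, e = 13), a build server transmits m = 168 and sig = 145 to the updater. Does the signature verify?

does not verify

Squares mod 203: sig^1≡145, sig^2≡116, sig^4≡58, sig^8≡116
13 = 8 + 4 + 1, so sig^13 ≡ 116·58·145 ≡ 145 (mod 203)
145 ≠ 168, so verification fails.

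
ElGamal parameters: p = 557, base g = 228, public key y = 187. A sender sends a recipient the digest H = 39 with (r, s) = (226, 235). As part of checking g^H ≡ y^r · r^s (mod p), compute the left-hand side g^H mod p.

312

228^2 = 51984 ≡ 183
228^4 ≡ 183^2 = 33489 ≡ 69
228^8 ≡ 69^2 = 4761 ≡ 305
228^16 ≡ 305^2 = 93025 ≡ 6
228^32 ≡ 6^2 = 36
39 = 32 + 4 + 2 + 1, so 228^39 ≡ 36·69·183·228 ≡ 312 (mod 557)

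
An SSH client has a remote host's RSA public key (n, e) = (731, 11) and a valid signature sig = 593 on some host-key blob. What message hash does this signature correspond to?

519

sig^2 ≡ 593^2 = 351649 ≡ 38
sig^4 ≡ 38^2 = 1444 ≡ 713
sig^8 ≡ 713^2 = 508369 ≡ 324
11 = 8 + 2 + 1, so sig^11 ≡ 324·38·593 ≡ 519 (mod 731)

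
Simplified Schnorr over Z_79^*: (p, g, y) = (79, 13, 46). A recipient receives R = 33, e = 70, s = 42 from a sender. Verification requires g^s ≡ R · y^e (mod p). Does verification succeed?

g^s mod p:
Squares mod 79: 13^1≡13, 13^2≡11, 13^4≡42, 13^8≡26, 13^16≡44, 13^32≡40
42 = 32 + 8 + 2, so 13^42 ≡ 40·26·11 ≡ 64 (mod 79)
R · y^e mod p:
Squares mod 79: 46^1≡46, 46^2≡62, 46^4≡52, 46^8≡18, 46^16≡8, 46^32≡64, 46^64≡67
70 = 64 + 4 + 2, so 46^70 ≡ 67·52·62 ≡ 22 (mod 79)
33·22 = 726 ≡ 15 (mod 79)
64 ≠ 15; the check fails.

fails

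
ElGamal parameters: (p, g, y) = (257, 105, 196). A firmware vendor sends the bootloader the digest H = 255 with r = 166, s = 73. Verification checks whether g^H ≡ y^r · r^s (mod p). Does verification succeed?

Left side g^H mod p:
105^2 = 11025 ≡ 231
105^4 ≡ 231^2 = 53361 ≡ 162
105^8 ≡ 162^2 = 26244 ≡ 30
105^16 ≡ 30^2 = 900 ≡ 129
105^32 ≡ 129^2 = 16641 ≡ 193
105^64 ≡ 193^2 = 37249 ≡ 241
105^128 ≡ 241^2 = 58081 ≡ 256
255 = 128 + 64 + 32 + 16 + 8 + 4 + 2 + 1, so 105^255 ≡ 256·241·193·129·30·162·231·105 ≡ 164 (mod 257)
Right side y^r · r^s mod p:
196^2 = 38416 ≡ 123
196^4 ≡ 123^2 = 15129 ≡ 223
196^8 ≡ 223^2 = 49729 ≡ 128
196^16 ≡ 128^2 = 16384 ≡ 193
196^32 ≡ 193^2 = 37249 ≡ 241
196^64 ≡ 241^2 = 58081 ≡ 256
196^128 ≡ 256^2 = 65536 ≡ 1
166 = 128 + 32 + 4 + 2, so 196^166 ≡ 1·241·223·123 ≡ 92 (mod 257)
166^2 = 27556 ≡ 57
166^4 ≡ 57^2 = 3249 ≡ 165
166^8 ≡ 165^2 = 27225 ≡ 240
166^16 ≡ 240^2 = 57600 ≡ 32
166^32 ≡ 32^2 = 1024 ≡ 253
166^64 ≡ 253^2 = 64009 ≡ 16
73 = 64 + 8 + 1, so 166^73 ≡ 16·240·166 ≡ 80 (mod 257)
92·80 = 7360 ≡ 164 (mod 257)
164 ≡ 164 (mod 257), so the signature is genuine.

passes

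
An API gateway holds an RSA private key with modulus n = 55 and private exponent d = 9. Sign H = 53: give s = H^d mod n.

Squares mod 55: H^1≡53, H^2≡4, H^4≡16, H^8≡36
9 = 8 + 1, so H^9 ≡ 36·53 ≡ 38 (mod 55)

38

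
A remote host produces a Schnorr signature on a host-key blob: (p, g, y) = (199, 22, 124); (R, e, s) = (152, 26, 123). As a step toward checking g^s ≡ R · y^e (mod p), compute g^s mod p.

42

22^123 mod 199 = 42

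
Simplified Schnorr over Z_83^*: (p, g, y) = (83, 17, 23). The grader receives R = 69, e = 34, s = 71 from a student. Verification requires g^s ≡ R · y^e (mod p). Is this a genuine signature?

genuine

g^s mod p:
Squares mod 83: 17^1≡17, 17^2≡40, 17^4≡23, 17^8≡31, 17^16≡48, 17^32≡63, 17^64≡68
71 = 64 + 4 + 2 + 1, so 17^71 ≡ 68·23·40·17 ≡ 41 (mod 83)
R · y^e mod p:
Squares mod 83: 23^1≡23, 23^2≡31, 23^4≡48, 23^8≡63, 23^16≡68, 23^32≡59
34 = 32 + 2, so 23^34 ≡ 59·31 ≡ 3 (mod 83)
69·3 = 207 ≡ 41 (mod 83)
41 ≡ 41 (mod 83); signature holds.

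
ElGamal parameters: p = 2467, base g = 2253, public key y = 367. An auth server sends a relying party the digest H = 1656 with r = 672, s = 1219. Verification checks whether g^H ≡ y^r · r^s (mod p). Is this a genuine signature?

forged

Left side g^H mod p:
Squares mod 2467: 2253^1≡2253, 2253^2≡1390, 2253^4≡439, 2253^8≡295, 2253^16≡680, 2253^32≡1071, 2253^64≡2353, 2253^128≡661, 2253^256≡262, 2253^512≡2035, 2253^1024≡1599
1656 = 1024 + 512 + 64 + 32 + 16 + 8, so 2253^1656 ≡ 1599·2035·2353·1071·680·295 ≡ 1479 (mod 2467)
Right side y^r · r^s mod p:
Squares mod 2467: 367^1≡367, 367^2≡1471, 367^4≡282, 367^8≡580, 367^16≡888, 367^32≡1571, 367^64≡1041, 367^128≡668, 367^256≡2164, 367^512≡530
672 = 512 + 128 + 32, so 367^672 ≡ 530·668·1571 ≡ 1822 (mod 2467)
Squares mod 2467: 672^1≡672, 672^2≡123, 672^4≡327, 672^8≡848, 672^16≡1207, 672^32≡1319, 672^64≡526, 672^128≡372, 672^256≡232, 672^512≡2017, 672^1024≡206
1219 = 1024 + 128 + 64 + 2 + 1, so 672^1219 ≡ 206·372·526·123·672 ≡ 135 (mod 2467)
1822·135 = 245970 ≡ 1737 (mod 2467)
1479 ≠ 1737, so verification fails.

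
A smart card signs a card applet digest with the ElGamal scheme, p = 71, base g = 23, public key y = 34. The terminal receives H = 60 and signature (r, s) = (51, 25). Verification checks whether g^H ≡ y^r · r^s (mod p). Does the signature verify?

Left side g^H mod p:
Squares mod 71: 23^1≡23, 23^2≡32, 23^4≡30, 23^8≡48, 23^16≡32, 23^32≡30
60 = 32 + 16 + 8 + 4, so 23^60 ≡ 30·32·48·30 ≡ 30 (mod 71)
Right side y^r · r^s mod p:
Squares mod 71: 34^1≡34, 34^2≡20, 34^4≡45, 34^8≡37, 34^16≡20, 34^32≡45
51 = 32 + 16 + 2 + 1, so 34^51 ≡ 45·20·20·34 ≡ 51 (mod 71)
Squares mod 71: 51^1≡51, 51^2≡45, 51^4≡37, 51^8≡20, 51^16≡45
25 = 16 + 8 + 1, so 51^25 ≡ 45·20·51 ≡ 34 (mod 71)
51·34 = 1734 ≡ 30 (mod 71)
30 ≡ 30 (mod 71), so the signature is genuine.

verifies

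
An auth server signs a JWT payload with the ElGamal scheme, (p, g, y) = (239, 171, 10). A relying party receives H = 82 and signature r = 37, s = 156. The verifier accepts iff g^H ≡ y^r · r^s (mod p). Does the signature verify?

does not verify

Left side g^H mod p:
171^2 = 29241 ≡ 83
171^4 ≡ 83^2 = 6889 ≡ 197
171^8 ≡ 197^2 = 38809 ≡ 91
171^16 ≡ 91^2 = 8281 ≡ 155
171^32 ≡ 155^2 = 24025 ≡ 125
171^64 ≡ 125^2 = 15625 ≡ 90
82 = 64 + 16 + 2, so 171^82 ≡ 90·155·83 ≡ 134 (mod 239)
Right side y^r · r^s mod p:
10^2 = 100
10^4 ≡ 100^2 = 10000 ≡ 201
10^8 ≡ 201^2 = 40401 ≡ 10
10^16 ≡ 10^2 = 100
10^32 ≡ 100^2 = 10000 ≡ 201
37 = 32 + 4 + 1, so 10^37 ≡ 201·201·10 ≡ 100 (mod 239)
37^2 = 1369 ≡ 174
37^4 ≡ 174^2 = 30276 ≡ 162
37^8 ≡ 162^2 = 26244 ≡ 193
37^16 ≡ 193^2 = 37249 ≡ 204
37^32 ≡ 204^2 = 41616 ≡ 30
37^64 ≡ 30^2 = 900 ≡ 183
37^128 ≡ 183^2 = 33489 ≡ 29
156 = 128 + 16 + 8 + 4, so 37^156 ≡ 29·204·193·162 ≡ 147 (mod 239)
100·147 = 14700 ≡ 121 (mod 239)
134 ≠ 121, so verification fails.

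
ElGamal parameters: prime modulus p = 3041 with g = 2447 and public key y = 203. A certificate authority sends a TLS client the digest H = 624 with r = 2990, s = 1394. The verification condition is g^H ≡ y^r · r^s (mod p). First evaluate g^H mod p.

1446

Squares mod 3041: 2447^1≡2447, 2447^2≡80, 2447^4≡318, 2447^8≡771, 2447^16≡1446, 2447^32≡1749, 2447^64≡2796, 2447^128≡2246, 2447^256≡2538, 2447^512≡606
624 = 512 + 64 + 32 + 16, so 2447^624 ≡ 606·2796·1749·1446 ≡ 1446 (mod 3041)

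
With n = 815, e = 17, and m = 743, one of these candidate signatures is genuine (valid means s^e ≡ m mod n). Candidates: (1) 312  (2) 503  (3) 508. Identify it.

2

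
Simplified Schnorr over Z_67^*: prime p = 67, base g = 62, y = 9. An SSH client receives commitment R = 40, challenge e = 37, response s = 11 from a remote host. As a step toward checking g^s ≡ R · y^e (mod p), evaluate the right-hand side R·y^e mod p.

9^2 = 81 ≡ 14
9^4 ≡ 14^2 = 196 ≡ 62
9^8 ≡ 62^2 = 3844 ≡ 25
9^16 ≡ 25^2 = 625 ≡ 22
9^32 ≡ 22^2 = 484 ≡ 15
37 = 32 + 4 + 1, so 9^37 ≡ 15·62·9 ≡ 62 (mod 67)
R · y^e ≡ 40·62 = 2480 ≡ 1 (mod 67)

1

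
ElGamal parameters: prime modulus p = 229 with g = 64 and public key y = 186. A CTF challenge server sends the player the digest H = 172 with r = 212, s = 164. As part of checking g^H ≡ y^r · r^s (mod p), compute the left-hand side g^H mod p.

64^2 = 4096 ≡ 203
64^4 ≡ 203^2 = 41209 ≡ 218
64^8 ≡ 218^2 = 47524 ≡ 121
64^16 ≡ 121^2 = 14641 ≡ 214
64^32 ≡ 214^2 = 45796 ≡ 225
64^64 ≡ 225^2 = 50625 ≡ 16
64^128 ≡ 16^2 = 256 ≡ 27
172 = 128 + 32 + 8 + 4, so 64^172 ≡ 27·225·121·218 ≡ 165 (mod 229)

165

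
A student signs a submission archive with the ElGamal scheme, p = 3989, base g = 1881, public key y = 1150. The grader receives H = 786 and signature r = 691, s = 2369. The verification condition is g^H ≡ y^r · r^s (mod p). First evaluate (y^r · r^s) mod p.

1529

Squares mod 3989: 1150^1≡1150, 1150^2≡2141, 1150^4≡520, 1150^8≡3137, 1150^16≡3895, 1150^32≡858, 1150^64≡2188, 1150^128≡544, 1150^256≡750, 1150^512≡51
691 = 512 + 128 + 32 + 16 + 2 + 1, so 1150^691 ≡ 51·544·858·3895·2141·1150 ≡ 1760 (mod 3989)
Squares mod 3989: 691^1≡691, 691^2≡2790, 691^4≡1561, 691^8≡3431, 691^16≡222, 691^32≡1416, 691^64≡2578, 691^128≡410, 691^256≡562, 691^512≡713, 691^1024≡1766, 691^2048≡3347
2369 = 2048 + 256 + 64 + 1, so 691^2369 ≡ 3347·562·2578·691 ≡ 3217 (mod 3989)
y^r · r^s ≡ 1760·3217 = 5661920 ≡ 1529 (mod 3989)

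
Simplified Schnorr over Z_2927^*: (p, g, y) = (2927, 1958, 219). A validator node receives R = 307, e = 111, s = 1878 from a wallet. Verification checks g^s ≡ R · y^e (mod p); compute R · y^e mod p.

1396

Squares mod 2927: 219^1≡219, 219^2≡1129, 219^4≡1396, 219^8≡2361, 219^16≡1313, 219^32≡2893, 219^64≡1156
111 = 64 + 32 + 8 + 4 + 2 + 1, so 219^111 ≡ 1156·2893·2361·1396·1129·219 ≡ 2779 (mod 2927)
R · y^e ≡ 307·2779 = 853153 ≡ 1396 (mod 2927)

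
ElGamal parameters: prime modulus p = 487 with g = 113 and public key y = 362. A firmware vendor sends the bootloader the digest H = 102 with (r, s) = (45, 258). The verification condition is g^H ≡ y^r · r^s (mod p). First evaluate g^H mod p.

453

Squares mod 487: 113^1≡113, 113^2≡107, 113^4≡248, 113^8≡142, 113^16≡197, 113^32≡336, 113^64≡399
102 = 64 + 32 + 4 + 2, so 113^102 ≡ 399·336·248·107 ≡ 453 (mod 487)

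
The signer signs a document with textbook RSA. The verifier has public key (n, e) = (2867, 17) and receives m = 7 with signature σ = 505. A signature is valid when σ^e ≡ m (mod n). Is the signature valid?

σ^2 ≡ 505^2 = 255025 ≡ 2729
σ^4 ≡ 2729^2 = 7447441 ≡ 1842
σ^8 ≡ 1842^2 = 3392964 ≡ 1303
σ^16 ≡ 1303^2 = 1697809 ≡ 545
17 = 16 + 1, so σ^17 ≡ 545·505 ≡ 2860 (mod 2867)
The recovered value 2860 does not match the digest 7.

invalid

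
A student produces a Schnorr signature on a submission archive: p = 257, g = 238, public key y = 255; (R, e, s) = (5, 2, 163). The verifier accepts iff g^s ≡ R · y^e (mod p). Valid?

g^s mod p:
238^163 mod 257 = 237
R · y^e mod p:
255^2 mod 257 = 4
5·4 = 20 ≡ 20 (mod 257)
237 ≠ 20; the check fails.

no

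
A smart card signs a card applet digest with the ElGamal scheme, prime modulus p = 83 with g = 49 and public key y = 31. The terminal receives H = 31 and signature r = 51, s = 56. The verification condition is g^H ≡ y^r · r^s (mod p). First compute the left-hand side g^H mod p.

49^2 = 2401 ≡ 77
49^4 ≡ 77^2 = 5929 ≡ 36
49^8 ≡ 36^2 = 1296 ≡ 51
49^16 ≡ 51^2 = 2601 ≡ 28
31 = 16 + 8 + 4 + 2 + 1, so 49^31 ≡ 28·51·36·77·49 ≡ 16 (mod 83)

16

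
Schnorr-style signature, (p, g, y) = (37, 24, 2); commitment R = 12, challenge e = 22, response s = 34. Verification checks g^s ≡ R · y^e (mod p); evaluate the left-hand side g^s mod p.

30

24^2 = 576 ≡ 21
24^4 ≡ 21^2 = 441 ≡ 34
24^8 ≡ 34^2 = 1156 ≡ 9
24^16 ≡ 9^2 = 81 ≡ 7
24^32 ≡ 7^2 = 49 ≡ 12
34 = 32 + 2, so 24^34 ≡ 12·21 ≡ 30 (mod 37)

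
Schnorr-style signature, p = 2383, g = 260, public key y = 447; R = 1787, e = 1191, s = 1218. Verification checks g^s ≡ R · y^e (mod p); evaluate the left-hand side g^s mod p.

260^2 = 67600 ≡ 876
260^4 ≡ 876^2 = 767376 ≡ 50
260^8 ≡ 50^2 = 2500 ≡ 117
260^16 ≡ 117^2 = 13689 ≡ 1774
260^32 ≡ 1774^2 = 3147076 ≡ 1516
260^64 ≡ 1516^2 = 2298256 ≡ 1044
260^128 ≡ 1044^2 = 1089936 ≡ 905
260^256 ≡ 905^2 = 819025 ≡ 1656
260^512 ≡ 1656^2 = 2742336 ≡ 1886
260^1024 ≡ 1886^2 = 3556996 ≡ 1560
1218 = 1024 + 128 + 64 + 2, so 260^1218 ≡ 1560·905·1044·876 ≡ 596 (mod 2383)

596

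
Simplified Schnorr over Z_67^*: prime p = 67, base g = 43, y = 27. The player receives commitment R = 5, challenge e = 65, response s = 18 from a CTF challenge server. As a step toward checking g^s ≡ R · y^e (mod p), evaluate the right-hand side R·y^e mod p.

27^2 = 729 ≡ 59
27^4 ≡ 59^2 = 3481 ≡ 64
27^8 ≡ 64^2 = 4096 ≡ 9
27^16 ≡ 9^2 = 81 ≡ 14
27^32 ≡ 14^2 = 196 ≡ 62
27^64 ≡ 62^2 = 3844 ≡ 25
65 = 64 + 1, so 27^65 ≡ 25·27 ≡ 5 (mod 67)
R · y^e ≡ 5·5 = 25 ≡ 25 (mod 67)

25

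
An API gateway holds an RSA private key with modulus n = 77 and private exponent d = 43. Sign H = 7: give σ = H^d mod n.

35

Squares mod 77: H^1≡7, H^2≡49, H^4≡14, H^8≡42, H^16≡70, H^32≡49
43 = 32 + 8 + 2 + 1, so H^43 ≡ 49·42·49·7 ≡ 35 (mod 77)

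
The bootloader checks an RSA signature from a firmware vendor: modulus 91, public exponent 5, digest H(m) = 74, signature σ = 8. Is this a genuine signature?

σ^2 ≡ 8^2 = 64
σ^4 ≡ 64^2 = 4096 ≡ 1
5 = 4 + 1, so σ^5 ≡ 1·8 ≡ 8 (mod 91)
The recovered value 8 does not match the digest 74.

forged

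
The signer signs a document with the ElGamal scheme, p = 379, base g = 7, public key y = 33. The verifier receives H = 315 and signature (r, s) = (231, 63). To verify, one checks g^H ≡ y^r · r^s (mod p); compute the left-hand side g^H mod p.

328

7^2 = 49
7^4 ≡ 49^2 = 2401 ≡ 127
7^8 ≡ 127^2 = 16129 ≡ 211
7^16 ≡ 211^2 = 44521 ≡ 178
7^32 ≡ 178^2 = 31684 ≡ 227
7^64 ≡ 227^2 = 51529 ≡ 364
7^128 ≡ 364^2 = 132496 ≡ 225
7^256 ≡ 225^2 = 50625 ≡ 218
315 = 256 + 32 + 16 + 8 + 2 + 1, so 7^315 ≡ 218·227·178·211·49·7 ≡ 328 (mod 379)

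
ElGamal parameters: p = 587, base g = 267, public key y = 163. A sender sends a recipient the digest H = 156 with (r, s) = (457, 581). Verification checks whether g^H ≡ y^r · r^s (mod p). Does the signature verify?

does not verify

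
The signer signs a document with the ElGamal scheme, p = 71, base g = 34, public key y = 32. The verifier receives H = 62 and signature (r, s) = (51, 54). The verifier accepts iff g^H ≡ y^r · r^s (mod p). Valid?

Left side g^H mod p:
34^2 = 1156 ≡ 20
34^4 ≡ 20^2 = 400 ≡ 45
34^8 ≡ 45^2 = 2025 ≡ 37
34^16 ≡ 37^2 = 1369 ≡ 20
34^32 ≡ 20^2 = 400 ≡ 45
62 = 32 + 16 + 8 + 4 + 2, so 34^62 ≡ 45·20·37·45·20 ≡ 48 (mod 71)
Right side y^r · r^s mod p:
32^2 = 1024 ≡ 30
32^4 ≡ 30^2 = 900 ≡ 48
32^8 ≡ 48^2 = 2304 ≡ 32
32^16 ≡ 32^2 = 1024 ≡ 30
32^32 ≡ 30^2 = 900 ≡ 48
51 = 32 + 16 + 2 + 1, so 32^51 ≡ 48·30·30·32 ≡ 30 (mod 71)
51^2 = 2601 ≡ 45
51^4 ≡ 45^2 = 2025 ≡ 37
51^8 ≡ 37^2 = 1369 ≡ 20
51^16 ≡ 20^2 = 400 ≡ 45
51^32 ≡ 45^2 = 2025 ≡ 37
54 = 32 + 16 + 4 + 2, so 51^54 ≡ 37·45·37·45 ≡ 30 (mod 71)
30·30 = 900 ≡ 48 (mod 71)
48 ≡ 48 (mod 71), so the signature is genuine.

yes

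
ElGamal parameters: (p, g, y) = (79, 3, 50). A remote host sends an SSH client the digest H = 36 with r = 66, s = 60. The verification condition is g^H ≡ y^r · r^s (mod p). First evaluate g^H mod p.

3^2 = 9
3^4 ≡ 9^2 = 81 ≡ 2
3^8 ≡ 2^2 = 4
3^16 ≡ 4^2 = 16
3^32 ≡ 16^2 = 256 ≡ 19
36 = 32 + 4, so 3^36 ≡ 19·2 ≡ 38 (mod 79)

38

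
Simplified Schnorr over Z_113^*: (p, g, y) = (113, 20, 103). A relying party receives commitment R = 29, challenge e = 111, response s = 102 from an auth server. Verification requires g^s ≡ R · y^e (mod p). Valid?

yes

g^s mod p:
20^102 mod 113 = 31
R · y^e mod p:
103^111 mod 113 = 79
29·79 = 2291 ≡ 31 (mod 113)
31 ≡ 31 (mod 113); signature holds.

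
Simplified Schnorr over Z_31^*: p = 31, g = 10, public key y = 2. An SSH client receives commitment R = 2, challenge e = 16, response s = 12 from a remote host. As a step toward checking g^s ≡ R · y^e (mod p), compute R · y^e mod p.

4

2^2 = 4
2^4 ≡ 4^2 = 16
2^8 ≡ 16^2 = 256 ≡ 8
2^16 ≡ 8^2 = 64 ≡ 2
R · y^e ≡ 2·2 = 4 ≡ 4 (mod 31)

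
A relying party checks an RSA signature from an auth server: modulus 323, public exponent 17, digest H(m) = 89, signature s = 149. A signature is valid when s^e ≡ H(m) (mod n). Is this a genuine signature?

forged

s^2 ≡ 149^2 = 22201 ≡ 237
s^4 ≡ 237^2 = 56169 ≡ 290
s^8 ≡ 290^2 = 84100 ≡ 120
s^16 ≡ 120^2 = 14400 ≡ 188
17 = 16 + 1, so s^17 ≡ 188·149 ≡ 234 (mod 323)
s^17 mod 323 = 234, but H(m) = 89.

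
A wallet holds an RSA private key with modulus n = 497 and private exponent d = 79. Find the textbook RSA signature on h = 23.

394

Squares mod 497: h^1≡23, h^2≡32, h^4≡30, h^8≡403, h^16≡387, h^32≡172, h^64≡261
79 = 64 + 8 + 4 + 2 + 1, so h^79 ≡ 261·403·30·32·23 ≡ 394 (mod 497)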